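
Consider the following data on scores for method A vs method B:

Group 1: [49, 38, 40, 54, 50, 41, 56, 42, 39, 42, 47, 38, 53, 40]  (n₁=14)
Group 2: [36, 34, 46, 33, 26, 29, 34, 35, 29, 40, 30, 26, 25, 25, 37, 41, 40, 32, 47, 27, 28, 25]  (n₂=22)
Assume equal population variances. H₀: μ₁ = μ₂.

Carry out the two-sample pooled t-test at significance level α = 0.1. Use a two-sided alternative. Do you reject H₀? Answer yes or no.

reject H₀: yes

x̄₁=44.929, s₁=6.379, n₁=14
x̄₂=32.955, s₂=6.729, n₂=22
s_p² = [13·6.379² + 21·6.729²]/34 = 43.5260
SE = √(s_p²·(1/14+1/22)) = 2.2555
t = (44.929−32.955)/2.2555 = 5.3087
df = 34
p-value (two-sided) = 0.00001
At α=0.1: p < α → reject H₀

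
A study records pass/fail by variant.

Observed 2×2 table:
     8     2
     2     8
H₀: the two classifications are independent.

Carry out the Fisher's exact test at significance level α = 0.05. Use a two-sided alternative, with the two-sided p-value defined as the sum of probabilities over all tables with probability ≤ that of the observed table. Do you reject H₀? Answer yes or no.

Margins: r₁=10, r₂=10, c₁=10, c₂=10, n=20
p_obs = C(10,8)·C(10,2)/C(20,10); sum pmf over tables with pmf ≤ p_obs
p-value (two-sided) = 0.02301
At α=0.05: p < α → reject H₀

reject H₀: yes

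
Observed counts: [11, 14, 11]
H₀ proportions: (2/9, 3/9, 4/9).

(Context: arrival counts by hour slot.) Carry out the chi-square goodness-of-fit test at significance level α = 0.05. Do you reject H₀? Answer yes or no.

reject H₀: no

n = 36; E_i = n·p_i = [8.00, 12.00, 16.00]
χ² = (11−8.00)²/8.00 + (14−12.00)²/12.00 + (11−16.00)²/16.00 = 3.0208
df = 2
p-value (upper-tail) = 0.22082
At α=0.05: p ≥ α → fail to reject H₀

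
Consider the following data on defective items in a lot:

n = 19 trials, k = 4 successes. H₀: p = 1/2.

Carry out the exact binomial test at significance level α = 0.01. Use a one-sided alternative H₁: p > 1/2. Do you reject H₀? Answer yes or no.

reject H₀: no

Exact binomial: n=19, k=4, p₀=1/2=0.5000
P(X≥4) from Σ C(n,i)·p₀^i·(1−p₀)^(n−i)
p-value (one-sided, H₁ greater) = 0.99779
At α=0.01: p ≥ α → fail to reject H₀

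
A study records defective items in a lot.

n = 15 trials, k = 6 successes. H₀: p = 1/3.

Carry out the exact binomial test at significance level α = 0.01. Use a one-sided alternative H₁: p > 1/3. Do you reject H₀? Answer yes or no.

reject H₀: no

Exact binomial: n=15, k=6, p₀=1/3=0.3333
P(X≥6) from Σ C(n,i)·p₀^i·(1−p₀)^(n−i)
p-value (one-sided, H₁ greater) = 0.38163
At α=0.01: p ≥ α → fail to reject H₀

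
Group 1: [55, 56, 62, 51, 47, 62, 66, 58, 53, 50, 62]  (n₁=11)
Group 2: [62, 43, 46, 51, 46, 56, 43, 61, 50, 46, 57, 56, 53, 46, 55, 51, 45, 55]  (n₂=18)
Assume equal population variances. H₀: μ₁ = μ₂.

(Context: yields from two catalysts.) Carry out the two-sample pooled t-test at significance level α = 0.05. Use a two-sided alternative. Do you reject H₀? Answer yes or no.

reject H₀: yes

x̄₁=56.545, s₁=6.006, n₁=11
x̄₂=51.222, s₂=5.976, n₂=18
s_p² = [10·6.006² + 17·5.976²]/27 = 35.8459
SE = √(s_p²·(1/11+1/18)) = 2.2913
t = (56.545−51.222)/2.2913 = 2.3232
df = 27
p-value (two-sided) = 0.02794
At α=0.05: p < α → reject H₀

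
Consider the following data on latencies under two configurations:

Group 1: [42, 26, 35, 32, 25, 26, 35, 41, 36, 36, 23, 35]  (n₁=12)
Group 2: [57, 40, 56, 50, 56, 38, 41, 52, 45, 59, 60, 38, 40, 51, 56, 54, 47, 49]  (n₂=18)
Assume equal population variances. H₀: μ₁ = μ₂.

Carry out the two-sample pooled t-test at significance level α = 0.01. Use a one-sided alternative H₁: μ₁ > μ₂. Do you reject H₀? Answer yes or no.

reject H₀: no

x̄₁=32.667, s₁=6.301, n₁=12
x̄₂=49.389, s₂=7.500, n₂=18
s_p² = [11·6.301² + 17·7.500²]/28 = 49.7480
SE = √(s_p²·(1/12+1/18)) = 2.6286
t = (32.667−49.389)/2.6286 = -6.3617
df = 28
p-value (one-sided, H₁ greater) = 1.00000
At α=0.01: p ≥ α → fail to reject H₀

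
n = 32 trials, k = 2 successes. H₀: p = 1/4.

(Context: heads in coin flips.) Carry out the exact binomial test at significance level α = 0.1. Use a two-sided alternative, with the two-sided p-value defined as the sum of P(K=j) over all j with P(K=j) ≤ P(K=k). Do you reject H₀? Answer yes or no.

reject H₀: yes

Exact binomial: n=32, k=2, p₀=1/4=0.2500
P(X=j) = C(n,j)·p₀^j·(1−p₀)^(n−j); p = Σ P(X=j) over j with P(X=j) ≤ P(X=2)
p-value (two-sided) = 0.01267
At α=0.1: p < α → reject H₀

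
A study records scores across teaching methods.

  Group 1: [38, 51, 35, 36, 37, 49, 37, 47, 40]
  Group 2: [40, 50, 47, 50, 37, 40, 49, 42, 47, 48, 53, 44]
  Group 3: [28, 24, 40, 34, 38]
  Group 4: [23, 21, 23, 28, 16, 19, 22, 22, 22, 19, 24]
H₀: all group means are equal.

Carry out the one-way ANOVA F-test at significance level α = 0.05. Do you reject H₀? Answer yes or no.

reject H₀: yes

Group means [41.11, 45.58, 32.80, 21.73], grand mean 35.676
SSB = Σnᵢ(x̄ᵢ−x̄)² = 3625.321; SSW = ΣΣ(x−x̄ᵢ)² = 846.787
MSB = 3625.321/3 = 1208.4402; MSW = 846.787/33 = 25.6602
F = MSB/MSW = 47.0939
df = (3, 33)
p-value (upper-tail) = 0.00000
At α=0.05: p < α → reject H₀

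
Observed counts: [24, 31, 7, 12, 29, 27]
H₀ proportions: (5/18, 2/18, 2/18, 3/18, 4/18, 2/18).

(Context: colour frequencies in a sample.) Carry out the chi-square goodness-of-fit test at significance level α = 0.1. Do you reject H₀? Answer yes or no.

n = 130; E_i = n·p_i = [36.11, 14.44, 14.44, 21.67, 28.89, 14.44]
χ² = (24−36.11)²/36.11 + (31−14.44)²/14.44 + (7−14.44)²/14.44 + (12−21.67)²/21.67 + (29−28.89)²/28.89 + (27−14.44)²/14.44 = 42.1008
df = 5
p-value (upper-tail) = 0.00000
At α=0.1: p < α → reject H₀

reject H₀: yes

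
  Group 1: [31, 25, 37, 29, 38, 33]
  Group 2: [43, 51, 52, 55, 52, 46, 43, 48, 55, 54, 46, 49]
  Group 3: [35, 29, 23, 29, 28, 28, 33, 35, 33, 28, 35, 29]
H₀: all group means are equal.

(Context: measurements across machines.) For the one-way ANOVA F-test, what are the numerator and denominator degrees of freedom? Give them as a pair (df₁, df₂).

k = 3 groups, N = 30 total
df = (k−1, N−k) = (3−1, 30−3) = (2, 27)

degrees of freedom = [2, 27]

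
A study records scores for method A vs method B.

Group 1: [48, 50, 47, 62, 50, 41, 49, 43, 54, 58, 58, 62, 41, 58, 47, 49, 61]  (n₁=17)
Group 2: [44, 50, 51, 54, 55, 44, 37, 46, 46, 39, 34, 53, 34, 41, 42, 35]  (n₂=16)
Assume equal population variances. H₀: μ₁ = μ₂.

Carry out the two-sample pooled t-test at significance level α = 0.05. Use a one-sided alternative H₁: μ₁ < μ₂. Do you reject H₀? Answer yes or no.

reject H₀: no

x̄₁=51.647, s₁=7.097, n₁=17
x̄₂=44.062, s₂=7.132, n₂=16
s_p² = [16·7.097² + 15·7.132²]/31 = 50.6071
SE = √(s_p²·(1/17+1/16)) = 2.4779
t = (51.647−44.062)/2.4779 = 3.0609
df = 31
p-value (one-sided, H₁ less) = 0.99774
At α=0.05: p ≥ α → fail to reject H₀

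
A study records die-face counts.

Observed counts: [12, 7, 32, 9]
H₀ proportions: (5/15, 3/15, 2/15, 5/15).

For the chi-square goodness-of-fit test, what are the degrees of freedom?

df = k − 1 = 4 − 1 = 3

degrees of freedom = 3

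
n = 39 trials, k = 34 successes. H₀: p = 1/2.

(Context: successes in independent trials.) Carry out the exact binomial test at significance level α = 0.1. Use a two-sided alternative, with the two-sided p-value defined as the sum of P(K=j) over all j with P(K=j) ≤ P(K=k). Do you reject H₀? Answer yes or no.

reject H₀: yes

Exact binomial: n=39, k=34, p₀=1/2=0.5000
P(X=j) = C(n,j)·p₀^j·(1−p₀)^(n−j); p = Σ P(X=j) over j with P(X=j) ≤ P(X=34)
p-value (two-sided) = 0.00000
At α=0.1: p < α → reject H₀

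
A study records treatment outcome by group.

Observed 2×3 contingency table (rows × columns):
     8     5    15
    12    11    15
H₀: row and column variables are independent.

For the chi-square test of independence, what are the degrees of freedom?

df = (r−1)(c−1) = (2−1)·(3−1) = 2

degrees of freedom = 2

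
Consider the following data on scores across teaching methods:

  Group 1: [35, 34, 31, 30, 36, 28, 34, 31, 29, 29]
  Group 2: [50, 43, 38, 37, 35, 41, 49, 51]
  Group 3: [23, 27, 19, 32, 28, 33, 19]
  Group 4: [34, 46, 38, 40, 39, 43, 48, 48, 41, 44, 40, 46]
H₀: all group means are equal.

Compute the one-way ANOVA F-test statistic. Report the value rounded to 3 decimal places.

Group means [31.70, 43.00, 25.86, 42.25], grand mean 36.459
SSB = Σnᵢ(x̄ᵢ−x̄)² = 1757.982; SSW = ΣΣ(x−x̄ᵢ)² = 753.207
MSB = 1757.982/3 = 585.9940; MSW = 753.207/33 = 22.8245
F = MSB/MSW = 25.6739
df = (3, 33)

test statistic = 25.674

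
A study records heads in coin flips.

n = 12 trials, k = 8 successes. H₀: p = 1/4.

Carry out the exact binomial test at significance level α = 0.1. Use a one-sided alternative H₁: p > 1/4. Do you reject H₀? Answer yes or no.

reject H₀: yes

Exact binomial: n=12, k=8, p₀=1/4=0.2500
P(X≥8) from Σ C(n,i)·p₀^i·(1−p₀)^(n−i)
p-value (one-sided, H₁ greater) = 0.00278
At α=0.1: p < α → reject H₀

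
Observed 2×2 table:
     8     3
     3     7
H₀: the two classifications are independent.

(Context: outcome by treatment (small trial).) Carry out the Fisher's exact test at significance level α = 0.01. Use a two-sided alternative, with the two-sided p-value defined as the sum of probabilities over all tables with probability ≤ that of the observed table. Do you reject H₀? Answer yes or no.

Margins: r₁=11, r₂=10, c₁=11, c₂=10, n=21
p_obs = C(11,8)·C(10,3)/C(21,11); sum pmf over tables with pmf ≤ p_obs
p-value (two-sided) = 0.08611
At α=0.01: p ≥ α → fail to reject H₀

reject H₀: no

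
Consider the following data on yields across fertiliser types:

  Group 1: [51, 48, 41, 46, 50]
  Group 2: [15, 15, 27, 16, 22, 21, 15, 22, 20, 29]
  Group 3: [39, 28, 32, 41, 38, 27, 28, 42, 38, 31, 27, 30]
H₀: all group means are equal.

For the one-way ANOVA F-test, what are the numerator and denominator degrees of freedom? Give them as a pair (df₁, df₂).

degrees of freedom = [2, 24]

k = 3 groups, N = 27 total
df = (k−1, N−k) = (3−1, 27−3) = (2, 24)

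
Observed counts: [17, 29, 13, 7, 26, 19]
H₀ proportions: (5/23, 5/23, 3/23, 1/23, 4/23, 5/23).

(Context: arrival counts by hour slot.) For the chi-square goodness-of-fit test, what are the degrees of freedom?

df = k − 1 = 6 − 1 = 5

degrees of freedom = 5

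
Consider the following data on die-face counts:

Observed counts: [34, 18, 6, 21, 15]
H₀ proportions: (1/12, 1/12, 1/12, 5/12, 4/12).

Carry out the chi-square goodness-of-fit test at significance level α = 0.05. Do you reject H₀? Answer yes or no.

reject H₀: yes

n = 94; E_i = n·p_i = [7.83, 7.83, 7.83, 39.17, 31.33]
χ² = (34−7.83)²/7.83 + (18−7.83)²/7.83 + (6−7.83)²/7.83 + (21−39.17)²/39.17 + (15−31.33)²/31.33 = 117.9723
df = 4
p-value (upper-tail) = 0.00000
At α=0.05: p < α → reject H₀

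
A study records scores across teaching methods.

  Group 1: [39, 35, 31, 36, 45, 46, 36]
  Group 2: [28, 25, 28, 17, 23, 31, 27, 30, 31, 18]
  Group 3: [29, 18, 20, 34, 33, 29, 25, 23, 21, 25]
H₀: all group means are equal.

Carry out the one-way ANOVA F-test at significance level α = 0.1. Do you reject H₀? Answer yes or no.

Group means [38.29, 25.80, 25.70], grand mean 29.000
SSB = Σnᵢ(x̄ᵢ−x̄)² = 814.871; SSW = ΣΣ(x−x̄ᵢ)² = 675.129
MSB = 814.871/2 = 407.4357; MSW = 675.129/24 = 28.1304
F = MSB/MSW = 14.4838
df = (2, 24)
p-value (upper-tail) = 0.00007
At α=0.1: p < α → reject H₀

reject H₀: yes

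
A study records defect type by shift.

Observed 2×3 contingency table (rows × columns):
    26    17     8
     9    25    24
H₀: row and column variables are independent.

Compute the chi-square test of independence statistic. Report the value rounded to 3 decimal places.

test statistic = 17.403

Row totals [51, 58], col totals [35, 42, 32], n=109
χ² = (26−16.38)²/16.38 + (17−19.65)²/19.65 + (8−14.97)²/14.97 + (9−18.62)²/18.62 + (25−22.35)²/22.35 + (24−17.03)²/17.03 = 17.4032
df = 2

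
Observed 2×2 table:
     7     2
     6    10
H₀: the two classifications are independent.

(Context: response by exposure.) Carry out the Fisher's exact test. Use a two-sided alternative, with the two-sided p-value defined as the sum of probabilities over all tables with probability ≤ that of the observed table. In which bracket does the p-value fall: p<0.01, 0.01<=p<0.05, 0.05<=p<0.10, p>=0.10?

p-value bracket: 0.05<=p<0.10

Margins: r₁=9, r₂=16, c₁=13, c₂=12, n=25
p_obs = C(9,7)·C(16,6)/C(25,13); sum pmf over tables with pmf ≤ p_obs
p-value (two-sided) = 0.09684
→ bracket: 0.05<=p<0.10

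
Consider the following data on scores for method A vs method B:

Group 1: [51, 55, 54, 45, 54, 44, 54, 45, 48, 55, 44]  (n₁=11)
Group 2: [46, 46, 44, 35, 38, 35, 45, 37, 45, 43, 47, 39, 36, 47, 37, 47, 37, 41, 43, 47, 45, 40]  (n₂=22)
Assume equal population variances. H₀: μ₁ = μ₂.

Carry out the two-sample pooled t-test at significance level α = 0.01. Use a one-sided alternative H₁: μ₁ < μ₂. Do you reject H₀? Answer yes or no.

reject H₀: no

x̄₁=49.909, s₁=4.742, n₁=11
x̄₂=41.818, s₂=4.382, n₂=22
s_p² = [10·4.742² + 21·4.382²]/31 = 20.2639
SE = √(s_p²·(1/11+1/22)) = 1.6623
t = (49.909−41.818)/1.6623 = 4.8673
df = 31
p-value (one-sided, H₁ less) = 0.99998
At α=0.01: p ≥ α → fail to reject H₀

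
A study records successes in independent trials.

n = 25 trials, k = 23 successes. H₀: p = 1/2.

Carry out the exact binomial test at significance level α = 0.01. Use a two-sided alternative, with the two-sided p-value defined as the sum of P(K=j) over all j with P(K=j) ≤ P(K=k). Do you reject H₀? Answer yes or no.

reject H₀: yes

Exact binomial: n=25, k=23, p₀=1/2=0.5000
P(X=j) = C(n,j)·p₀^j·(1−p₀)^(n−j); p = Σ P(X=j) over j with P(X=j) ≤ P(X=23)
p-value (two-sided) = 0.00002
At α=0.01: p < α → reject H₀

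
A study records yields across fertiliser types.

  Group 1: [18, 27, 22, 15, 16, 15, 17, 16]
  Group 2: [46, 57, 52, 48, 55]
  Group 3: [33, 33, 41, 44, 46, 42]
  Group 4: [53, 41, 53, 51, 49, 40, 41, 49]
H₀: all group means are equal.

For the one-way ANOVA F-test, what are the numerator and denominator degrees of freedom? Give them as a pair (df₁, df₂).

degrees of freedom = [3, 23]

k = 4 groups, N = 27 total
df = (k−1, N−k) = (4−1, 27−4) = (3, 23)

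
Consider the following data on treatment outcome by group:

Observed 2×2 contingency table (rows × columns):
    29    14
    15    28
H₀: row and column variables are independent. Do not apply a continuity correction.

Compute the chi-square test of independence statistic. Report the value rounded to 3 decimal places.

Row totals [43, 43], col totals [44, 42], n=86
χ² = (29−22.00)²/22.00 + (14−21.00)²/21.00 + (15−22.00)²/22.00 + (28−21.00)²/21.00 = 9.1212
df = 1

test statistic = 9.121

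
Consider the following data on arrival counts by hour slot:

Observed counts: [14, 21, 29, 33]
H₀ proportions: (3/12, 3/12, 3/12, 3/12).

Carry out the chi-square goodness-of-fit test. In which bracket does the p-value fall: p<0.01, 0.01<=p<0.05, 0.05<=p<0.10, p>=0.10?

n = 97; E_i = n·p_i = [24.25, 24.25, 24.25, 24.25]
χ² = (14−24.25)²/24.25 + (21−24.25)²/24.25 + (29−24.25)²/24.25 + (33−24.25)²/24.25 = 8.8557
df = 3
p-value (upper-tail) = 0.03127
→ bracket: 0.01<=p<0.05

p-value bracket: 0.01<=p<0.05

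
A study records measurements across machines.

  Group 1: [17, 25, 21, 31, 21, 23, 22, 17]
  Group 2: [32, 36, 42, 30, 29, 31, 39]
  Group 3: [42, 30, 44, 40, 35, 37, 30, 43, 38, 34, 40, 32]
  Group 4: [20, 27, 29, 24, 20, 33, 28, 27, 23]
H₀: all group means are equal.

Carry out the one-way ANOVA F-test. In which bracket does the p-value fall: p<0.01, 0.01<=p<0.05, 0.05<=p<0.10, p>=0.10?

Group means [22.12, 34.14, 37.08, 25.67], grand mean 30.333
SSB = Σnᵢ(x̄ᵢ−x̄)² = 1383.351; SSW = ΣΣ(x−x̄ᵢ)² = 702.649
MSB = 1383.351/3 = 461.1171; MSW = 702.649/32 = 21.9578
F = MSB/MSW = 21.0002
df = (3, 32)
p-value (upper-tail) = 0.00000
→ bracket: p<0.01

p-value bracket: p<0.01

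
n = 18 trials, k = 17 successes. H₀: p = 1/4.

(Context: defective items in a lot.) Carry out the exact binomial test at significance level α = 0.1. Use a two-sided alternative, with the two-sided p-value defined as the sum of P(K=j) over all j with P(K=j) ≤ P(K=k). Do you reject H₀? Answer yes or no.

reject H₀: yes

Exact binomial: n=18, k=17, p₀=1/4=0.2500
P(X=j) = C(n,j)·p₀^j·(1−p₀)^(n−j); p = Σ P(X=j) over j with P(X=j) ≤ P(X=17)
p-value (two-sided) = 0.00000
At α=0.1: p < α → reject H₀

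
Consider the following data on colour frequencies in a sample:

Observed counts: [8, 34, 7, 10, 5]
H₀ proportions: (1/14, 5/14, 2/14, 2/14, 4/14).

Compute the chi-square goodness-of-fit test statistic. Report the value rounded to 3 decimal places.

n = 64; E_i = n·p_i = [4.57, 22.86, 9.14, 9.14, 18.29]
χ² = (8−4.57)²/4.57 + (34−22.86)²/22.86 + (7−9.14)²/9.14 + (10−9.14)²/9.14 + (5−18.29)²/18.29 = 18.2391
df = 4

test statistic = 18.239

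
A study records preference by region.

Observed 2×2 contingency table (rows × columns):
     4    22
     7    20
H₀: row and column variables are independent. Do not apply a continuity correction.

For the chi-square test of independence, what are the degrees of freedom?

degrees of freedom = 1

df = (r−1)(c−1) = (2−1)·(2−1) = 1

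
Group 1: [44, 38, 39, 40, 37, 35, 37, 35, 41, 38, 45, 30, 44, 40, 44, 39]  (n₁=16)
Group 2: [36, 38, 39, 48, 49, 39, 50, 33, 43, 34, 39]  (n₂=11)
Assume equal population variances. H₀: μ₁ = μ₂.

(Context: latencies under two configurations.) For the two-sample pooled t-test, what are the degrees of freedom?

df = n₁ + n₂ − 2 = 16 + 11 − 2 = 25

degrees of freedom = 25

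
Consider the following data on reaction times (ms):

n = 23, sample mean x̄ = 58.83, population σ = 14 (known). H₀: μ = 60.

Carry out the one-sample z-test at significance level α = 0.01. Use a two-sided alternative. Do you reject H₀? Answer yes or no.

SE = σ/√n = 14/√23 = 2.9192
z = (x̄−μ₀)/SE = (58.83−60)/2.9192 = -0.4008
p-value (two-sided) = 0.68857
At α=0.01: p ≥ α → fail to reject H₀

reject H₀: no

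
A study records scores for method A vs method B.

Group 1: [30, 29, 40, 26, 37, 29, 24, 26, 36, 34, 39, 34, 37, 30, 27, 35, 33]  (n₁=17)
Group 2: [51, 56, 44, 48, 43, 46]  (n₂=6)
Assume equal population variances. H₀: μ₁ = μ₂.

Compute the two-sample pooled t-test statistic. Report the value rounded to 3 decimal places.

x̄₁=32.118, s₁=4.897, n₁=17
x̄₂=48.000, s₂=4.858, n₂=6
s_p² = [16·4.897² + 5·4.858²]/21 = 23.8936
SE = √(s_p²·(1/17+1/6)) = 2.3212
t = (32.118−48.000)/2.3212 = -6.8424
df = 21

test statistic = -6.842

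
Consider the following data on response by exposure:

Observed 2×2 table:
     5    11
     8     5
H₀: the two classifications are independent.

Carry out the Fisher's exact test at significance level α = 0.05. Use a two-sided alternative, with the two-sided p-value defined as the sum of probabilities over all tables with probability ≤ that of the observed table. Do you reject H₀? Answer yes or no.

reject H₀: no

Margins: r₁=16, r₂=13, c₁=13, c₂=16, n=29
p_obs = C(16,5)·C(13,8)/C(29,13); sum pmf over tables with pmf ≤ p_obs
p-value (two-sided) = 0.14364
At α=0.05: p ≥ α → fail to reject H₀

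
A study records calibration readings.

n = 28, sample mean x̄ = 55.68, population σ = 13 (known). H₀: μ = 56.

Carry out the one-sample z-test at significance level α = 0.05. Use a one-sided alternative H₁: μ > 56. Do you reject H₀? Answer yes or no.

reject H₀: no

SE = σ/√n = 13/√28 = 2.4568
z = (x̄−μ₀)/SE = (55.68−56)/2.4568 = -0.1303
p-value (one-sided, H₁ greater) = 0.55182
At α=0.05: p ≥ α → fail to reject H₀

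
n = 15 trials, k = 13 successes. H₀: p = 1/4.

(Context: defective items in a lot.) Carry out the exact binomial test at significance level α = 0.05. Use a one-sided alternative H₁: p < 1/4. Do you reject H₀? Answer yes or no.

Exact binomial: n=15, k=13, p₀=1/4=0.2500
P(X≤13) from Σ C(n,i)·p₀^i·(1−p₀)^(n−i)
p-value (one-sided, H₁ less) = 1.00000
At α=0.05: p ≥ α → fail to reject H₀

reject H₀: no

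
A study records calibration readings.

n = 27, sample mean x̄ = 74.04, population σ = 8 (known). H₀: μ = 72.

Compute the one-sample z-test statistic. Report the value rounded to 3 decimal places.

test statistic = 1.325

SE = σ/√n = 8/√27 = 1.5396
z = (x̄−μ₀)/SE = (74.04−72)/1.5396 = 1.3250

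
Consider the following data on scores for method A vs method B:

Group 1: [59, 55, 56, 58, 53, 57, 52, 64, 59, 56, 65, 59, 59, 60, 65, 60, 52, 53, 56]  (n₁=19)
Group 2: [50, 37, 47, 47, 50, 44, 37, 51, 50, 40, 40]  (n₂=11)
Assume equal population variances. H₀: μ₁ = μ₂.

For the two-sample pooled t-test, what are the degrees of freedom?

df = n₁ + n₂ − 2 = 19 + 11 − 2 = 28

degrees of freedom = 28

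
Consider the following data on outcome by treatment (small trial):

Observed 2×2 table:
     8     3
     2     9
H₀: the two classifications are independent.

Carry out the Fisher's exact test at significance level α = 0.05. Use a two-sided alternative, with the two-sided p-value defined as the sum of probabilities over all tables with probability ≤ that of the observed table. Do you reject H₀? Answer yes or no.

reject H₀: yes

Margins: r₁=11, r₂=11, c₁=10, c₂=12, n=22
p_obs = C(11,8)·C(11,2)/C(22,10); sum pmf over tables with pmf ≤ p_obs
p-value (two-sided) = 0.02997
At α=0.05: p < α → reject H₀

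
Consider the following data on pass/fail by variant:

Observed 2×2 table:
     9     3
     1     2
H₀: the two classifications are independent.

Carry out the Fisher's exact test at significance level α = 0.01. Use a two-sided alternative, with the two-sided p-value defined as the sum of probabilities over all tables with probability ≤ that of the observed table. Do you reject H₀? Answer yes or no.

Margins: r₁=12, r₂=3, c₁=10, c₂=5, n=15
p_obs = C(12,9)·C(3,1)/C(15,10); sum pmf over tables with pmf ≤ p_obs
p-value (two-sided) = 0.24176
At α=0.01: p ≥ α → fail to reject H₀

reject H₀: no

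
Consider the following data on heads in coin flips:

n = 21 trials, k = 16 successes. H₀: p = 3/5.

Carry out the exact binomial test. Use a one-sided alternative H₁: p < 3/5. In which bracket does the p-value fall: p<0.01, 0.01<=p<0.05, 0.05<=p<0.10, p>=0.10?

Exact binomial: n=21, k=16, p₀=3/5=0.6000
P(X≤16) from Σ C(n,i)·p₀^i·(1−p₀)^(n−i)
p-value (one-sided, H₁ less) = 0.96304
→ bracket: p>=0.10

p-value bracket: p>=0.10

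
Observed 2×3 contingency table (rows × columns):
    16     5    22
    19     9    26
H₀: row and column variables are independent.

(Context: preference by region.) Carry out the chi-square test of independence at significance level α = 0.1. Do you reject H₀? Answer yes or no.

Row totals [43, 54], col totals [35, 14, 48], n=97
χ² = (16−15.52)²/15.52 + (5−6.21)²/6.21 + (22−21.28)²/21.28 + (19−19.48)²/19.48 + (9−7.79)²/7.79 + (26−26.72)²/26.72 = 0.4922
df = 2
p-value (upper-tail) = 0.78183
At α=0.1: p ≥ α → fail to reject H₀

reject H₀: no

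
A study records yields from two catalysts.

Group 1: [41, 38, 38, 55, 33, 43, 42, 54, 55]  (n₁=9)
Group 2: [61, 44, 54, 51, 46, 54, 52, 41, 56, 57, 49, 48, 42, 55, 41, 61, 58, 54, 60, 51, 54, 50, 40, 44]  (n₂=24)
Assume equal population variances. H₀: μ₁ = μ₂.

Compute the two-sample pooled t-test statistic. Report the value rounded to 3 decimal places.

x̄₁=44.333, s₁=8.276, n₁=9
x̄₂=50.958, s₂=6.537, n₂=24
s_p² = [8·8.276² + 23·6.537²]/31 = 49.3858
SE = √(s_p²·(1/9+1/24)) = 2.7468
t = (44.333−50.958)/2.7468 = -2.4119
df = 31

test statistic = -2.412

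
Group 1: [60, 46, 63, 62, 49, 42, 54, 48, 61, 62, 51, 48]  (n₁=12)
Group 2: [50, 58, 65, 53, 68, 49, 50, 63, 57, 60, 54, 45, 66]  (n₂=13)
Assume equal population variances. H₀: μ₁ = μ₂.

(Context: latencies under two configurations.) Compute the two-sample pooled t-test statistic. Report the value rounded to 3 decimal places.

x̄₁=53.833, s₁=7.433, n₁=12
x̄₂=56.769, s₂=7.316, n₂=13
s_p² = [11·7.433² + 12·7.316²]/23 = 54.3467
SE = √(s_p²·(1/12+1/13)) = 2.9512
t = (53.833−56.769)/2.9512 = -0.9948
df = 23

test statistic = -0.995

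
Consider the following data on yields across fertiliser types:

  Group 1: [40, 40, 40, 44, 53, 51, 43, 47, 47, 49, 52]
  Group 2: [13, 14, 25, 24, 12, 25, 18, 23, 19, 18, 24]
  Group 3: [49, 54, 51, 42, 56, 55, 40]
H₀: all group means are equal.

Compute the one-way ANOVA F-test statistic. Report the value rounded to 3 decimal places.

test statistic = 95.175

Group means [46.00, 19.55, 49.57], grand mean 36.828
SSB = Σnᵢ(x̄ᵢ−x̄)² = 5347.696; SSW = ΣΣ(x−x̄ᵢ)² = 730.442
MSB = 5347.696/2 = 2673.8482; MSW = 730.442/26 = 28.0939
F = MSB/MSW = 95.1754
df = (2, 26)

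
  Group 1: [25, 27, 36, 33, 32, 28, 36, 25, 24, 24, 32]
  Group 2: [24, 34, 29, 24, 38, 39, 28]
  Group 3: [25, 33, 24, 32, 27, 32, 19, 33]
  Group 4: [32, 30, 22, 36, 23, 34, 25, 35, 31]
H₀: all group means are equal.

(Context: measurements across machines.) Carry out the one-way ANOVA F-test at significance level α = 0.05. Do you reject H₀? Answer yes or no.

Group means [29.27, 30.86, 28.12, 29.78], grand mean 29.457
SSB = Σnᵢ(x̄ᵢ−x̄)² = 29.216; SSW = ΣΣ(x−x̄ᵢ)² = 859.470
MSB = 29.216/3 = 9.7387; MSW = 859.470/31 = 27.7248
F = MSB/MSW = 0.3513
df = (3, 31)
p-value (upper-tail) = 0.78850
At α=0.05: p ≥ α → fail to reject H₀

reject H₀: no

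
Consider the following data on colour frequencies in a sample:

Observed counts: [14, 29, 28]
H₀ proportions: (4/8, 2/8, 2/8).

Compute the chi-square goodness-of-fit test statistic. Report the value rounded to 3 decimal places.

test statistic = 26.070

n = 71; E_i = n·p_i = [35.50, 17.75, 17.75]
χ² = (14−35.50)²/35.50 + (29−17.75)²/17.75 + (28−17.75)²/17.75 = 26.0704
df = 2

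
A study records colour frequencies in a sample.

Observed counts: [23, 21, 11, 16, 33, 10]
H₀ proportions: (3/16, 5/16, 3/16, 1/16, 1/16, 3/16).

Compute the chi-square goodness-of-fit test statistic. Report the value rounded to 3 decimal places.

test statistic = 122.239

n = 114; E_i = n·p_i = [21.38, 35.62, 21.38, 7.12, 7.12, 21.38]
χ² = (23−21.38)²/21.38 + (21−35.62)²/35.62 + (11−21.38)²/21.38 + (16−7.12)²/7.12 + (33−7.12)²/7.12 + (10−21.38)²/21.38 = 122.2386
df = 5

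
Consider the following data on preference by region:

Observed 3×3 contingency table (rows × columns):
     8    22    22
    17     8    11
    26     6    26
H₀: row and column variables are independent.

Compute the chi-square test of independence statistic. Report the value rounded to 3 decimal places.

Row totals [52, 36, 58], col totals [51, 36, 59], n=146
χ² = (8−18.16)²/18.16 + (22−12.82)²/12.82 + (22−21.01)²/21.01 + (17−12.58)²/12.58 + (8−8.88)²/8.88 + (11−14.55)²/14.55 + (26−20.26)²/20.26 + (6−14.30)²/14.30 + (26−23.44)²/23.44 = 21.5372
df = 4

test statistic = 21.537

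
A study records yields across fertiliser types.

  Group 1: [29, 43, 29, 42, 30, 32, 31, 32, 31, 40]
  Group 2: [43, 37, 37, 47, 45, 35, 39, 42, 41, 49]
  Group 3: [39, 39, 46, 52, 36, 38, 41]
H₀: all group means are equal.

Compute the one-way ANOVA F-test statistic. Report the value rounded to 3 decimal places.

Group means [33.90, 41.50, 41.57], grand mean 38.704
SSB = Σnᵢ(x̄ᵢ−x̄)² = 366.515; SSW = ΣΣ(x−x̄ᵢ)² = 649.114
MSB = 366.515/2 = 183.2577; MSW = 649.114/24 = 27.0464
F = MSB/MSW = 6.7757
df = (2, 24)

test statistic = 6.776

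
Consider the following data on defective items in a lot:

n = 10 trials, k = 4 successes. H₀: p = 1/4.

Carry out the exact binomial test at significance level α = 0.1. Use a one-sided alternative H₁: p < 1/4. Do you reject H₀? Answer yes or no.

reject H₀: no

Exact binomial: n=10, k=4, p₀=1/4=0.2500
P(X≤4) from Σ C(n,i)·p₀^i·(1−p₀)^(n−i)
p-value (one-sided, H₁ less) = 0.92187
At α=0.1: p ≥ α → fail to reject H₀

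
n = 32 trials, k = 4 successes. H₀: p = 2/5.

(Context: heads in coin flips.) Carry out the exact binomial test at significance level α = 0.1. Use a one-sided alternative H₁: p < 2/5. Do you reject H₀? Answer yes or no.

Exact binomial: n=32, k=4, p₀=2/5=0.4000
P(X≤4) from Σ C(n,i)·p₀^i·(1−p₀)^(n−i)
p-value (one-sided, H₁ less) = 0.00070
At α=0.1: p < α → reject H₀

reject H₀: yes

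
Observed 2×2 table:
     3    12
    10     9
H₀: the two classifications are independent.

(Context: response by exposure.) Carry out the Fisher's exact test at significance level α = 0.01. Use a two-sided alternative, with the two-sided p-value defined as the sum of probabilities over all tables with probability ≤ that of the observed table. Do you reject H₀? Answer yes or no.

Margins: r₁=15, r₂=19, c₁=13, c₂=21, n=34
p_obs = C(15,3)·C(19,10)/C(34,13); sum pmf over tables with pmf ≤ p_obs
p-value (two-sided) = 0.07899
At α=0.01: p ≥ α → fail to reject H₀

reject H₀: no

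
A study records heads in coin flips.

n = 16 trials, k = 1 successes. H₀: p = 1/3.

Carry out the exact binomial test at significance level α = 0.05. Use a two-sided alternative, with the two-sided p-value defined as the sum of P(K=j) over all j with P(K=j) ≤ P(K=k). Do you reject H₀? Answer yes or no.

Exact binomial: n=16, k=1, p₀=1/3=0.3333
P(X=j) = C(n,j)·p₀^j·(1−p₀)^(n−j); p = Σ P(X=j) over j with P(X=j) ≤ P(X=1)
p-value (two-sided) = 0.02965
At α=0.05: p < α → reject H₀

reject H₀: yes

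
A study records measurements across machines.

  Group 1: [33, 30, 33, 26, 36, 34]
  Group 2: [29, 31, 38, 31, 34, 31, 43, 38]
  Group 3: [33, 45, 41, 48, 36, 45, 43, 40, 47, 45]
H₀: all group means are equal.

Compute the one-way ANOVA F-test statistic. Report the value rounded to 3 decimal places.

Group means [32.00, 34.38, 42.30], grand mean 37.083
SSB = Σnᵢ(x̄ᵢ−x̄)² = 485.858; SSW = ΣΣ(x−x̄ᵢ)² = 435.975
MSB = 485.858/2 = 242.9292; MSW = 435.975/21 = 20.7607
F = MSB/MSW = 11.7014
df = (2, 21)

test statistic = 11.701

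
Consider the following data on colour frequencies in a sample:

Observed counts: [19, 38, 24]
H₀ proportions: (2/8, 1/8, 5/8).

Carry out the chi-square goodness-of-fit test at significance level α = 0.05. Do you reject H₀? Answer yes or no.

n = 81; E_i = n·p_i = [20.25, 10.12, 50.62]
χ² = (19−20.25)²/20.25 + (38−10.12)²/10.12 + (24−50.62)²/50.62 = 90.8222
df = 2
p-value (upper-tail) = 0.00000
At α=0.05: p < α → reject H₀

reject H₀: yes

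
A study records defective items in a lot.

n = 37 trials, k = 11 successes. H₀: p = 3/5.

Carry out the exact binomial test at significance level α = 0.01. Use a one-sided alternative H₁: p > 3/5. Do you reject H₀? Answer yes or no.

reject H₀: no

Exact binomial: n=37, k=11, p₀=3/5=0.6000
P(X≥11) from Σ C(n,i)·p₀^i·(1−p₀)^(n−i)
p-value (one-sided, H₁ greater) = 0.99995
At α=0.01: p ≥ α → fail to reject H₀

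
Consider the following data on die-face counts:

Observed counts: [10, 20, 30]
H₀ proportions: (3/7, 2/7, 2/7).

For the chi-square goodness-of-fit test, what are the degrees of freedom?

degrees of freedom = 2

df = k − 1 = 3 − 1 = 2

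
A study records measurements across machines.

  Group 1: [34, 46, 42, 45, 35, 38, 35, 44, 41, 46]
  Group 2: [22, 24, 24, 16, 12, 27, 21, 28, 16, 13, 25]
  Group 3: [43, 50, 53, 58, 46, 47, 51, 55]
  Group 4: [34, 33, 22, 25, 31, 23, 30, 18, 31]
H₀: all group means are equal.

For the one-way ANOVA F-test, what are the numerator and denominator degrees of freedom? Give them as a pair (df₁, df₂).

k = 4 groups, N = 38 total
df = (k−1, N−k) = (4−1, 38−4) = (3, 34)

degrees of freedom = [3, 34]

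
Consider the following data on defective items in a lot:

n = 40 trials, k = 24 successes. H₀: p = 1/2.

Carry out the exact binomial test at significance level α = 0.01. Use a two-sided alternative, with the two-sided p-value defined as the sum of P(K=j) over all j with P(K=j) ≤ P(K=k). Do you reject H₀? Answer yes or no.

Exact binomial: n=40, k=24, p₀=1/2=0.5000
P(X=j) = C(n,j)·p₀^j·(1−p₀)^(n−j); p = Σ P(X=j) over j with P(X=j) ≤ P(X=24)
p-value (two-sided) = 0.26819
At α=0.01: p ≥ α → fail to reject H₀

reject H₀: no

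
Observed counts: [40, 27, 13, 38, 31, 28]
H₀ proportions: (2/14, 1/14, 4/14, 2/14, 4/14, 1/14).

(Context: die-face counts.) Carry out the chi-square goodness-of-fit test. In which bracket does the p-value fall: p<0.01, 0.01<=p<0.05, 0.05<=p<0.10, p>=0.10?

p-value bracket: p<0.01

n = 177; E_i = n·p_i = [25.29, 12.64, 50.57, 25.29, 50.57, 12.64]
χ² = (40−25.29)²/25.29 + (27−12.64)²/12.64 + (13−50.57)²/50.57 + (38−25.29)²/25.29 + (31−50.57)²/50.57 + (28−12.64)²/12.64 = 85.4011
df = 5
p-value (upper-tail) = 0.00000
→ bracket: p<0.01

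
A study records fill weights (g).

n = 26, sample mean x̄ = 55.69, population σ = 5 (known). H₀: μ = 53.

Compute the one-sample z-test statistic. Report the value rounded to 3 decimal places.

test statistic = 2.743

SE = σ/√n = 5/√26 = 0.9806
z = (x̄−μ₀)/SE = (55.69−53)/0.9806 = 2.7433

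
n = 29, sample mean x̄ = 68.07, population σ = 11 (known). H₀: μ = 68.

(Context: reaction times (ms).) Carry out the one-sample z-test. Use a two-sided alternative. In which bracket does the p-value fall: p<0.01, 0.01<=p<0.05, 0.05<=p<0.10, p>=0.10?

SE = σ/√n = 11/√29 = 2.0426
z = (x̄−μ₀)/SE = (68.07−68)/2.0426 = 0.0343
p-value (two-sided) = 0.97266
→ bracket: p>=0.10

p-value bracket: p>=0.10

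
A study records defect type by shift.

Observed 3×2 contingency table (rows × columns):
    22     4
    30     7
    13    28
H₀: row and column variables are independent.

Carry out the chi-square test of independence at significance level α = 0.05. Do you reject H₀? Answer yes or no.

Row totals [26, 37, 41], col totals [65, 39], n=104
χ² = (22−16.25)²/16.25 + (4−9.75)²/9.75 + (30−23.12)²/23.12 + (7−13.88)²/13.88 + (13−25.62)²/25.62 + (28−15.38)²/15.38 = 27.4631
df = 2
p-value (upper-tail) = 0.00000
At α=0.05: p < α → reject H₀

reject H₀: yes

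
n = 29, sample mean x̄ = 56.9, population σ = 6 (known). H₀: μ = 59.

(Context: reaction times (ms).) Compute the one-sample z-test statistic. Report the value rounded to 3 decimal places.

test statistic = -1.885

SE = σ/√n = 6/√29 = 1.1142
z = (x̄−μ₀)/SE = (56.9−59)/1.1142 = -1.8848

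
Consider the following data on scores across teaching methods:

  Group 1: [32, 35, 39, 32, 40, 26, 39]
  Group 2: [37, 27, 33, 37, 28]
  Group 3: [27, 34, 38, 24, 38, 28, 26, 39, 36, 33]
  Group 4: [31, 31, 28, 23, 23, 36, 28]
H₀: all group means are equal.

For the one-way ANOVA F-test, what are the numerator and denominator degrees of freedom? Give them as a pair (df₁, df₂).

degrees of freedom = [3, 25]

k = 4 groups, N = 29 total
df = (k−1, N−k) = (4−1, 29−4) = (3, 25)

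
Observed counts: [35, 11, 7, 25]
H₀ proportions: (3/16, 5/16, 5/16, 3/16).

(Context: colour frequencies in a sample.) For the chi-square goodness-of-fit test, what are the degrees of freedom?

degrees of freedom = 3

df = k − 1 = 4 − 1 = 3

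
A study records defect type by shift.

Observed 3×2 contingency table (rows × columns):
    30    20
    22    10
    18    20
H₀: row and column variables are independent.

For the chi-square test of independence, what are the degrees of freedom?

degrees of freedom = 2

df = (r−1)(c−1) = (3−1)·(2−1) = 2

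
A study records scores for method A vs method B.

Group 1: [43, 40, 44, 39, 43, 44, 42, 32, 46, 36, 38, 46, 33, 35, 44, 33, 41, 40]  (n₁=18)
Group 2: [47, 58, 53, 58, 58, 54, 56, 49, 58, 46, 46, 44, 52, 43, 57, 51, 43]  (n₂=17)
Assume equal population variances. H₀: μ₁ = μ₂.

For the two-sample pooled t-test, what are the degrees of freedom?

degrees of freedom = 33

df = n₁ + n₂ − 2 = 18 + 17 − 2 = 33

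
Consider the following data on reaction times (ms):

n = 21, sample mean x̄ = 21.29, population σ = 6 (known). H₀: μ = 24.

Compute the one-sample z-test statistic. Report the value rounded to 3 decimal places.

SE = σ/√n = 6/√21 = 1.3093
z = (x̄−μ₀)/SE = (21.29−24)/1.3093 = -2.0698

test statistic = -2.070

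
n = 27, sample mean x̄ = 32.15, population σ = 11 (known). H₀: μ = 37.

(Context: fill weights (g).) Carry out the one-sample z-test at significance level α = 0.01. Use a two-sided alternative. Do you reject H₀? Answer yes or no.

reject H₀: no

SE = σ/√n = 11/√27 = 2.1170
z = (x̄−μ₀)/SE = (32.15−37)/2.1170 = -2.2910
p-value (two-sided) = 0.02196
At α=0.01: p ≥ α → fail to reject H₀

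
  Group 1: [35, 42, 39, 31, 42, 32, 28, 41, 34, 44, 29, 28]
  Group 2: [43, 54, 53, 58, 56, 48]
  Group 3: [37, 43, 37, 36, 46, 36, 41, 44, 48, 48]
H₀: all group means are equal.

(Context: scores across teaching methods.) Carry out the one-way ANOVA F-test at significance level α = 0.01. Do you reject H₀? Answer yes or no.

Group means [35.42, 52.00, 41.60], grand mean 41.179
SSB = Σnᵢ(x̄ᵢ−x̄)² = 1102.790; SSW = ΣΣ(x−x̄ᵢ)² = 757.317
MSB = 1102.790/2 = 551.3952; MSW = 757.317/25 = 30.2927
F = MSB/MSW = 18.2023
df = (2, 25)
p-value (upper-tail) = 0.00001
At α=0.01: p < α → reject H₀

reject H₀: yes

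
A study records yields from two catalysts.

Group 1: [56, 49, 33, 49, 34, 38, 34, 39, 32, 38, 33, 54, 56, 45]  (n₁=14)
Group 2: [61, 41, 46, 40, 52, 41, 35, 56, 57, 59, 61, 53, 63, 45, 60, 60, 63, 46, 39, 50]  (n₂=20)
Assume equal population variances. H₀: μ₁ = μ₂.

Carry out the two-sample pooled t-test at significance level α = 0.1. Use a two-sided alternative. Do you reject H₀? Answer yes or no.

x̄₁=42.143, s₁=9.088, n₁=14
x̄₂=51.400, s₂=9.133, n₂=20
s_p² = [13·9.088² + 19·9.133²]/32 = 83.0786
SE = √(s_p²·(1/14+1/20)) = 3.1762
t = (42.143−51.400)/3.1762 = -2.9146
df = 32
p-value (two-sided) = 0.00645
At α=0.1: p < α → reject H₀

reject H₀: yes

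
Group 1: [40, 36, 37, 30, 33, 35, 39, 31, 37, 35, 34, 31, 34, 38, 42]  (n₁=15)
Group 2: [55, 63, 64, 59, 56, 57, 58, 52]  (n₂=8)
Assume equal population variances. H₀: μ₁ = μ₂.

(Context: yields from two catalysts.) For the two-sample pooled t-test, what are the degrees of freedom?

degrees of freedom = 21

df = n₁ + n₂ − 2 = 15 + 8 − 2 = 21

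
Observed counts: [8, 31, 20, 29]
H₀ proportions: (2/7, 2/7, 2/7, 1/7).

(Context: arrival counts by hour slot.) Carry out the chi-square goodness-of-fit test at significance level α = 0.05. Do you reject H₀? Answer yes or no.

reject H₀: yes

n = 88; E_i = n·p_i = [25.14, 25.14, 25.14, 12.57]
χ² = (8−25.14)²/25.14 + (31−25.14)²/25.14 + (20−25.14)²/25.14 + (29−12.57)²/12.57 = 35.5739
df = 3
p-value (upper-tail) = 0.00000
At α=0.05: p < α → reject H₀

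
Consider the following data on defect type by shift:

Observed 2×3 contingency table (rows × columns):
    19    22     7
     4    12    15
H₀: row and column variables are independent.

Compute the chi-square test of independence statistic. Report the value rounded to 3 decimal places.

Row totals [48, 31], col totals [23, 34, 22], n=79
χ² = (19−13.97)²/13.97 + (22−20.66)²/20.66 + (7−13.37)²/13.37 + (4−9.03)²/9.03 + (12−13.34)²/13.34 + (15−8.63)²/8.63 = 12.5561
df = 2

test statistic = 12.556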